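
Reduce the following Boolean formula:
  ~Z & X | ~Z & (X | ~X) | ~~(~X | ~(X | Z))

~Z | ~X

~Z & X | ~Z & (X | ~X) | ~~(~X | ~(X | Z))
= ~Z & X | ~Z & (X | ~X) | ~(X & (X | Z))
= ~Z & X | ~Z | ~(X & (X | Z))
= ~Z & X | ~Z | ~X
= ~Z | ~X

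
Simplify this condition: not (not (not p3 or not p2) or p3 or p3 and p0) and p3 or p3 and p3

p3

not (not (not p3 or not p2) or p3 or p3 and p0) and p3 or p3 and p3
= not (p3 and p2 or p3 or p3 and p0) and p3 or p3 and p3
= not (p3 or p3 and p0) and p3 or p3 and p3
= not p3 and p3 or p3 and p3
= p3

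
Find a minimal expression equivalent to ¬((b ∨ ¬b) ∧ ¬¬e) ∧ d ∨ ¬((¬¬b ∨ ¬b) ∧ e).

¬e

¬((b ∨ ¬b) ∧ ¬¬e) ∧ d ∨ ¬((¬¬b ∨ ¬b) ∧ e)
= ¬((b ∨ ¬b) ∧ e) ∧ d ∨ ¬((¬¬b ∨ ¬b) ∧ e)   [double negation]
= ¬((b ∨ ¬b) ∧ e) ∧ d ∨ ¬((b ∨ ¬b) ∧ e)   [double negation]
= ¬((b ∨ ¬b) ∧ e)   [absorption]
= ¬e   [complement / identity]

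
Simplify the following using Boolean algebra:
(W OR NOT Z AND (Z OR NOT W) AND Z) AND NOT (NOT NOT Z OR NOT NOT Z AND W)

(W OR NOT Z AND (Z OR NOT W) AND Z) AND NOT (NOT NOT Z OR NOT NOT Z AND W)
= (W OR NOT Z AND Z) AND NOT (NOT NOT Z OR NOT NOT Z AND W)   [absorption]
= W AND NOT (NOT NOT Z OR NOT NOT Z AND W)   [complement / identity]
= W AND NOT NOT NOT Z   [absorption]
= W AND NOT Z   [double negation]

W AND NOT Z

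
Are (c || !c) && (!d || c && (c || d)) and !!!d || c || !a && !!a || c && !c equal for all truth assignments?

Yes

E1: (c || !c) && (!d || c && (c || d))
    = (c || !c) && (!d || c)
    = !d || c
E2: !!!d || c || !a && !!a || c && !c
    = !!!d || c || !a && a || c && !c
    = !!!d || c || !a && a
    = !!!d || c
    = !d || c
Both reduce to !d || c, so they are equivalent.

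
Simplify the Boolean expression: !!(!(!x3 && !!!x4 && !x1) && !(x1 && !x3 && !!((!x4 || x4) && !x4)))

!!(!(!x3 && !!!x4 && !x1) && !(x1 && !x3 && !!((!x4 || x4) && !x4)))
= !!(!(!x3 && !!!x4 && !x1) && !(x1 && !x3 && !!!x4))   — complement / identity
= !(!x3 && !!!x4 && !x1 || x1 && !x3 && !!!x4)   — De Morgan
= !(!x3 && !!!x4)   — distribution
= x3 || !!x4   — De Morgan
= x3 || x4   — double negation

x3 || x4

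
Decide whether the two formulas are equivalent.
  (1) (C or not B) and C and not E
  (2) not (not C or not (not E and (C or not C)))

E1: (C or not B) and C and not E
    = C and not E   [absorption]
E2: not (not C or not (not E and (C or not C)))
    = not (not C or not not E)   [complement / identity]
    = C and not E   [De Morgan]
Both reduce to C and not E, so they are equivalent.

Yes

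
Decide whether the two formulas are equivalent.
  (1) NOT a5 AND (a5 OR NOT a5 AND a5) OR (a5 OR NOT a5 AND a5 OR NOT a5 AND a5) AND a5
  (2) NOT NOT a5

E1: NOT a5 AND (a5 OR NOT a5 AND a5) OR (a5 OR NOT a5 AND a5 OR NOT a5 AND a5) AND a5
    = NOT a5 AND (a5 OR NOT a5 AND a5) OR (a5 OR NOT a5 AND a5) AND a5   — idempotence
    = a5 OR NOT a5 AND a5   — distribution
    = a5   — complement / identity
E2: NOT NOT a5
    = a5   — double negation
Both reduce to a5, so they are equivalent.

Yes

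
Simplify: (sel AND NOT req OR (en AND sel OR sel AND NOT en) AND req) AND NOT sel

FALSE

(sel AND NOT req OR (en AND sel OR sel AND NOT en) AND req) AND NOT sel
= (sel AND NOT req OR sel AND req) AND NOT sel   (distribution)
= sel AND NOT sel   (distribution)
= FALSE   (complement)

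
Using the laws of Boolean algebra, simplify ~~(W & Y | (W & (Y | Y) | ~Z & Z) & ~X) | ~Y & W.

W

~~(W & Y | (W & (Y | Y) | ~Z & Z) & ~X) | ~Y & W
= ~~(W & Y | W & (Y | Y) & ~X) | ~Y & W
= ~~(W & Y | W & Y & ~X) | ~Y & W
= ~~(W & Y) | ~Y & W
= W & Y | ~Y & W
= W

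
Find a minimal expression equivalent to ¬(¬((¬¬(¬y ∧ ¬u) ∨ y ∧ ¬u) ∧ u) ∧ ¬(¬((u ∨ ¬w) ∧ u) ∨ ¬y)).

¬u ∨ ¬y

¬(¬((¬¬(¬y ∧ ¬u) ∨ y ∧ ¬u) ∧ u) ∧ ¬(¬((u ∨ ¬w) ∧ u) ∨ ¬y))
= ¬(¬((¬y ∧ ¬u ∨ y ∧ ¬u) ∧ u) ∧ ¬(¬((u ∨ ¬w) ∧ u) ∨ ¬y))
= ¬(¬(¬u ∧ u) ∧ ¬(¬((u ∨ ¬w) ∧ u) ∨ ¬y))
= ¬(¬(¬u ∧ u) ∧ ¬(¬u ∨ ¬y))
= ¬u ∧ u ∨ ¬u ∨ ¬y
= ¬u ∨ ¬y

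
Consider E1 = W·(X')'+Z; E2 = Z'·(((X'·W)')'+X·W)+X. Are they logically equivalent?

No

E1: W·(X')'+Z
    = W·X+Z
E2: Z'·(((X'·W)')'+X·W)+X
    = Z'·(X'·W+X·W)+X
    = Z'·W+X
These differ: at W=0, X=0, Z=1, E1 = 1 but E2 = 0.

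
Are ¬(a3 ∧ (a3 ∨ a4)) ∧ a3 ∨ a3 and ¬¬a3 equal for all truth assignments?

Yes

E1: ¬(a3 ∧ (a3 ∨ a4)) ∧ a3 ∨ a3
    = ¬a3 ∧ a3 ∨ a3   (absorption)
    = a3   (complement / identity)
E2: ¬¬a3
    = a3   (double negation)
Both reduce to a3, so they are equivalent.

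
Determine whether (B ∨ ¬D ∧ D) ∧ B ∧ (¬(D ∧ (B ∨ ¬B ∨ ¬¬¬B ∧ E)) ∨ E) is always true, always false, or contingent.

contingent

(B ∨ ¬D ∧ D) ∧ B ∧ (¬(D ∧ (B ∨ ¬B ∨ ¬¬¬B ∧ E)) ∨ E)
= B ∧ B ∧ (¬(D ∧ (B ∨ ¬B ∨ ¬¬¬B ∧ E)) ∨ E)   [complement / identity]
= B ∧ B ∧ (¬(D ∧ (B ∨ ¬B ∨ ¬B ∧ E)) ∨ E)   [double negation]
= B ∧ B ∧ (¬(D ∧ (B ∨ ¬B)) ∨ E)   [absorption]
= B ∧ (¬(D ∧ (B ∨ ¬B)) ∨ E)   [idempotence]
= B ∧ (¬D ∨ E)   [complement / identity]
This depends on B, D, E, so it is not a constant.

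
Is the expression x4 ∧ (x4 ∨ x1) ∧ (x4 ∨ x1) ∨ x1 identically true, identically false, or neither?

neither

x4 ∧ (x4 ∨ x1) ∧ (x4 ∨ x1) ∨ x1
= x4 ∧ (x4 ∨ x1) ∨ x1   [idempotence]
= x4 ∨ x1   [absorption]
This depends on x1, x4, so it is not a constant.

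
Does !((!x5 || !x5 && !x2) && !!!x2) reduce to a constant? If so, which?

!((!x5 || !x5 && !x2) && !!!x2)
= !(!x5 && !!!x2)   (absorption)
= !(!x5 && !x2)   (double negation)
= x5 || x2   (De Morgan)
This depends on x2, x5, so it is not a constant.

no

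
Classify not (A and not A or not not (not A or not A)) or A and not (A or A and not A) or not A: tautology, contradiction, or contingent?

not (A and not A or not not (not A or not A)) or A and not (A or A and not A) or not A
= not not not (not A or not A) or A and not (A or A and not A) or not A   [complement / identity]
= not not not (not A or not A) or A and not A or not A   [complement / identity]
= not (not A or not A) or A and not A or not A   [double negation]
= A and A or A and not A or not A   [De Morgan]
= A or not A   [distribution]
= True   [complement]

tautology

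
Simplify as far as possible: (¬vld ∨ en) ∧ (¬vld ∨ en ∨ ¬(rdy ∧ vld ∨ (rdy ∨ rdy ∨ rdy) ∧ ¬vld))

¬vld ∨ en

(¬vld ∨ en) ∧ (¬vld ∨ en ∨ ¬(rdy ∧ vld ∨ (rdy ∨ rdy ∨ rdy) ∧ ¬vld))
= (¬vld ∨ en) ∧ (¬vld ∨ en ∨ ¬(rdy ∧ vld ∨ (rdy ∨ rdy) ∧ ¬vld))   — idempotence
= (¬vld ∨ en) ∧ (¬vld ∨ en ∨ ¬(rdy ∧ vld ∨ rdy ∧ ¬vld))   — idempotence
= (¬vld ∨ en) ∧ (¬vld ∨ en ∨ ¬rdy)   — distribution
= ¬vld ∨ en   — absorption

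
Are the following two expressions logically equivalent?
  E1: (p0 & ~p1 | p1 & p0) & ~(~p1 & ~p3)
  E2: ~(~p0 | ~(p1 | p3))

Yes

E1: (p0 & ~p1 | p1 & p0) & ~(~p1 & ~p3)
    = (p0 & ~p1 | p1 & p0) & (p1 | p3)   — De Morgan
    = p0 & (p1 | p3)   — distribution
E2: ~(~p0 | ~(p1 | p3))
    = p0 & (p1 | p3)   — De Morgan
Both reduce to p0 & (p1 | p3), so they are equivalent.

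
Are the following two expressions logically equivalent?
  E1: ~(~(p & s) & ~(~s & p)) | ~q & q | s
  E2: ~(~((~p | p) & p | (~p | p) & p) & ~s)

Yes

E1: ~(~(p & s) & ~(~s & p)) | ~q & q | s
    = p & s | ~s & p | ~q & q | s   — De Morgan
    = p | ~q & q | s   — distribution
    = p | s   — complement / identity
E2: ~(~((~p | p) & p | (~p | p) & p) & ~s)
    = ~(~((~p | p) & p) & ~s)   — idempotence
    = (~p | p) & p | s   — De Morgan
    = p | s   — complement / identity
Both reduce to p | s, so they are equivalent.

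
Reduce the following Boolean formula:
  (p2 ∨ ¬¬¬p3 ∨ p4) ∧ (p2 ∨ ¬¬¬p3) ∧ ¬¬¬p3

(p2 ∨ ¬¬¬p3 ∨ p4) ∧ (p2 ∨ ¬¬¬p3) ∧ ¬¬¬p3
= ((¬¬¬p3 ∨ p4) ∧ ¬¬¬p3 ∨ p2) ∧ ¬¬¬p3   — distribution
= (¬¬¬p3 ∨ p2) ∧ ¬¬¬p3   — absorption
= ¬¬¬p3   — absorption
= ¬p3   — double negation

¬p3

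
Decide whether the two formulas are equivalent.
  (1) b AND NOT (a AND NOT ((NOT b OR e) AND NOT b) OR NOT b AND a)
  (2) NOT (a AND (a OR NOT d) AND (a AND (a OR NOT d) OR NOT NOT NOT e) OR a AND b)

No

E1: b AND NOT (a AND NOT ((NOT b OR e) AND NOT b) OR NOT b AND a)
    = b AND NOT (a AND NOT NOT b OR NOT b AND a)   [absorption]
    = b AND NOT (a AND b OR NOT b AND a)   [double negation]
    = b AND NOT a   [distribution]
E2: NOT (a AND (a OR NOT d) AND (a AND (a OR NOT d) OR NOT NOT NOT e) OR a AND b)
    = NOT (a AND (a OR NOT d) AND (a AND (a OR NOT d) OR NOT e) OR a AND b)   [double negation]
    = NOT (a AND (a OR NOT d) OR a AND b)   [absorption]
    = NOT (a OR a AND b)   [absorption]
    = NOT a   [absorption]
These differ: at a=0, b=0, d=0, e=0, E1 = 0 but E2 = 1.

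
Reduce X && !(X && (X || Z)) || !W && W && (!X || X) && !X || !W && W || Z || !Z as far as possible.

true

X && !(X && (X || Z)) || !W && W && (!X || X) && !X || !W && W || Z || !Z
= X && !(X && (X || Z)) || !W && W && !X || !W && W || Z || !Z   (complement / identity)
= X && !X || !W && W && !X || !W && W || Z || !Z   (absorption)
= X && !X || !W && W || Z || !Z   (absorption)
= X && !X || Z || !Z   (complement / identity)
= Z || !Z   (complement / identity)
= true   (complement)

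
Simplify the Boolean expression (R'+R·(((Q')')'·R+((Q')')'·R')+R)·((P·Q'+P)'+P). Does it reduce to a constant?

1

(R'+R·(((Q')')'·R+((Q')')'·R')+R)·((P·Q'+P)'+P)
= (R'+R·(((Q')')'·R+((Q')')'·R')+R)·(P'+P)   [absorption]
= (R'+R·((Q')')'+R)·(P'+P)   [distribution]
= R'+R·((Q')')'+R   [complement / identity]
= R'+R·Q'+R   [double negation]
= R'+R   [absorption]
= 1   [complement]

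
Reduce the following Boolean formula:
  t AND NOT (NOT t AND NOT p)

t AND NOT (NOT t AND NOT p)
= t AND (t OR p)   (De Morgan)
= t   (absorption)

t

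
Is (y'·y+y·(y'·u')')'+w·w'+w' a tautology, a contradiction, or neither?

neither

(y'·y+y·(y'·u')')'+w·w'+w'
= (y·(y'·u')')'+w·w'+w'   — complement / identity
= (y·(y'·u')')'+w'   — complement / identity
= (y·(y+u))'+w'   — De Morgan
= y'+w'   — absorption
This depends on w, y, so it is not a constant.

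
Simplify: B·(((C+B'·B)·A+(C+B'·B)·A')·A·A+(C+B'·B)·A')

B·C

B·(((C+B'·B)·A+(C+B'·B)·A')·A·A+(C+B'·B)·A')
= B·(((C+B'·B)·A+(C+B'·B)·A')·A+(C+B'·B)·A')   (idempotence)
= B·((C+B'·B)·A+(C+B'·B)·A')   (distribution)
= B·(C+B'·B)   (distribution)
= B·C   (complement / identity)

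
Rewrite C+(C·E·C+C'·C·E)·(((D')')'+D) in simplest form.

C

C+(C·E·C+C'·C·E)·(((D')')'+D)
= C+C·E·(((D')')'+D)
= C+C·E·(D'+D)
= C+C·E
= C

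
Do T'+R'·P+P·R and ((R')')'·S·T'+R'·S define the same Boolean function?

No

E1: T'+R'·P+P·R
    = T'+P   — distribution
E2: ((R')')'·S·T'+R'·S
    = R'·S·T'+R'·S   — double negation
    = R'·S   — absorption
These differ: at P=1, R=1, S=0, T=0, E1 = 1 but E2 = 0.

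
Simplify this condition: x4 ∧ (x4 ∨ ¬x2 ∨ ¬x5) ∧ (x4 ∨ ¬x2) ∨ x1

x4 ∧ (x4 ∨ ¬x2 ∨ ¬x5) ∧ (x4 ∨ ¬x2) ∨ x1
= x4 ∧ (x4 ∨ ¬x2) ∨ x1   (absorption)
= x4 ∨ x1   (absorption)

x4 ∨ x1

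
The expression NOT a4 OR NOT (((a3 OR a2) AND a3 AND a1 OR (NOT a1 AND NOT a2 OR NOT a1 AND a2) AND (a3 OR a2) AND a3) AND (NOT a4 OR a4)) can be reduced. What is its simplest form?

NOT a4 OR NOT (((a3 OR a2) AND a3 AND a1 OR (NOT a1 AND NOT a2 OR NOT a1 AND a2) AND (a3 OR a2) AND a3) AND (NOT a4 OR a4))
= NOT a4 OR NOT (((a3 OR a2) AND a3 AND a1 OR NOT a1 AND (a3 OR a2) AND a3) AND (NOT a4 OR a4))
= NOT a4 OR NOT ((a3 OR a2) AND a3 AND (NOT a4 OR a4))
= NOT a4 OR NOT (a3 AND (NOT a4 OR a4))
= NOT a4 OR NOT a3

NOT a4 OR NOT a3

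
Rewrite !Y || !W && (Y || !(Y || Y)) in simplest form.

!Y || !W && (Y || !(Y || Y))
= !Y || !W && (Y || !Y)   [idempotence]
= !Y || !W   [complement / identity]

!Y || !W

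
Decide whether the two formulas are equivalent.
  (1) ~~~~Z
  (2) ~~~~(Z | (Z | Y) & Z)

E1: ~~~~Z
    = ~~Z   (double negation)
    = Z   (double negation)
E2: ~~~~(Z | (Z | Y) & Z)
    = ~~~~(Z | Z)   (absorption)
    = ~~(Z | Z)   (double negation)
    = ~~Z   (idempotence)
    = Z   (double negation)
Both reduce to Z, so they are equivalent.

Yes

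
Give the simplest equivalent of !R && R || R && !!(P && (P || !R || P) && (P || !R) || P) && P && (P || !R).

!R && R || R && !!(P && (P || !R || P) && (P || !R) || P) && P && (P || !R)
= !R && R || R && !!(P && (P || !R) || P) && P && (P || !R)   — absorption
= !R && R || R && (P && (P || !R) || P) && P && (P || !R)   — double negation
= !R && R || R && P && (P || !R)   — absorption
= !R && R || R && P   — absorption
= R && P   — complement / identity

R && P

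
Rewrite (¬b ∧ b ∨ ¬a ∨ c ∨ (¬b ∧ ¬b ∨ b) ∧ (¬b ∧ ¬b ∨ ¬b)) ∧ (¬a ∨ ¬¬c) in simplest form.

¬a ∨ c

(¬b ∧ b ∨ ¬a ∨ c ∨ (¬b ∧ ¬b ∨ b) ∧ (¬b ∧ ¬b ∨ ¬b)) ∧ (¬a ∨ ¬¬c)
= (¬a ∨ c ∨ (¬b ∧ ¬b ∨ b) ∧ (¬b ∧ ¬b ∨ ¬b)) ∧ (¬a ∨ ¬¬c)   — complement / identity
= (¬a ∨ c ∨ ¬b ∧ ¬b ∨ b ∧ ¬b) ∧ (¬a ∨ ¬¬c)   — distribution
= (¬a ∨ c ∨ ¬b) ∧ (¬a ∨ ¬¬c)   — distribution
= (¬a ∨ c ∨ ¬b) ∧ (¬a ∨ c)   — double negation
= ¬a ∨ c   — absorption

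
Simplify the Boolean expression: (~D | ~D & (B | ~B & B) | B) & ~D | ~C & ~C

(~D | ~D & (B | ~B & B) | B) & ~D | ~C & ~C
= (~D | ~D & B | B) & ~D | ~C & ~C   — complement / identity
= (~D | B) & ~D | ~C & ~C   — absorption
= (~D | B) & ~D | ~C   — idempotence
= ~D | ~C   — absorption

~D | ~C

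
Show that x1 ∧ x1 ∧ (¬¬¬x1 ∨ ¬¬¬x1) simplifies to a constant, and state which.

False

x1 ∧ x1 ∧ (¬¬¬x1 ∨ ¬¬¬x1)
= x1 ∧ x1 ∧ ¬¬¬x1   (idempotence)
= x1 ∧ ¬¬¬x1   (idempotence)
= x1 ∧ ¬x1   (double negation)
= False   (complement)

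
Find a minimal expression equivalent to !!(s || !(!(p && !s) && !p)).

s || p

!!(s || !(!(p && !s) && !p))
= !!(s || p && !s || p)
= !!(s || p)
= s || p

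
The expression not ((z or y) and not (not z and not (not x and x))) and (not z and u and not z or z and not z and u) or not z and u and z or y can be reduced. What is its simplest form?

not z and u or y

not ((z or y) and not (not z and not (not x and x))) and (not z and u and not z or z and not z and u) or not z and u and z or y
= not ((z or y) and (z or not x and x)) and (not z and u and not z or z and not z and u) or not z and u and z or y
= not ((z or y) and z) and (not z and u and not z or z and not z and u) or not z and u and z or y
= not z and (not z and u and not z or z and not z and u) or not z and u and z or y
= not z and not z and u or not z and u and z or y
= not z and u or y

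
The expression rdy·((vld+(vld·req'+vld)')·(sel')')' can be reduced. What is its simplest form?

rdy·sel'

rdy·((vld+(vld·req'+vld)')·(sel')')'
= rdy·((vld+vld')·(sel')')'   — absorption
= rdy·((sel')')'   — complement / identity
= rdy·sel'   — double negation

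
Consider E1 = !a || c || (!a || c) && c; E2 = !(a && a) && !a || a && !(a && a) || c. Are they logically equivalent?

E1: !a || c || (!a || c) && c
    = !a || c
E2: !(a && a) && !a || a && !(a && a) || c
    = !(a && a) || c
    = !a || c
Both reduce to !a || c, so they are equivalent.

Yes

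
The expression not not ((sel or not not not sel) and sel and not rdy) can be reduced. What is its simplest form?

sel and not rdy

not not ((sel or not not not sel) and sel and not rdy)
= not not ((sel or not sel) and sel and not rdy)   — double negation
= (sel or not sel) and sel and not rdy   — double negation
= sel and not rdy   — complement / identity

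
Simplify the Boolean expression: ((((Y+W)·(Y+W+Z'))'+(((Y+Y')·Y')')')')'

Y'

((((Y+W)·(Y+W+Z'))'+(((Y+Y')·Y')')')')'
= ((((Y+W)·(Y+W+Z'))'+((Y')')')')'   [complement / identity]
= ((Y+W)·(Y+W+Z')·(Y')')'   [De Morgan]
= ((Y+W)·(Y+W+Z')·Y)'   [double negation]
= ((Y+W)·Y)'   [absorption]
= Y'   [absorption]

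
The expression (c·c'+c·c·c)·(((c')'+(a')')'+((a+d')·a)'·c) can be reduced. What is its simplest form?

c·a'

(c·c'+c·c·c)·(((c')'+(a')')'+((a+d')·a)'·c)
= (c·c'+c·c·c)·(((c')'+(a')')'+a'·c)   (absorption)
= (c·c'+c·c·c)·(c'·a'+a'·c)   (De Morgan)
= (c·c'+c·c·c)·a'   (distribution)
= (c·c'+c·c)·a'   (idempotence)
= c·a'   (distribution)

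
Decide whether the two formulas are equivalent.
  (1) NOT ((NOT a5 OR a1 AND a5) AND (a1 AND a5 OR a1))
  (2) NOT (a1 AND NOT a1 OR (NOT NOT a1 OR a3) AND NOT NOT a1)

E1: NOT ((NOT a5 OR a1 AND a5) AND (a1 AND a5 OR a1))
    = NOT (NOT a5 AND a1 OR a1 AND a5)   (distribution)
    = NOT a1   (distribution)
E2: NOT (a1 AND NOT a1 OR (NOT NOT a1 OR a3) AND NOT NOT a1)
    = NOT ((NOT NOT a1 OR a3) AND NOT NOT a1)   (complement / identity)
    = NOT NOT NOT a1   (absorption)
    = NOT a1   (double negation)
Both reduce to NOT a1, so they are equivalent.

Yes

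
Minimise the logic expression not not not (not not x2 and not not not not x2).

not x2

not not not (not not x2 and not not not not x2)
= not not (not x2 or not not not x2)
= not not (not x2 or not x2)
= not (x2 and x2)
= not x2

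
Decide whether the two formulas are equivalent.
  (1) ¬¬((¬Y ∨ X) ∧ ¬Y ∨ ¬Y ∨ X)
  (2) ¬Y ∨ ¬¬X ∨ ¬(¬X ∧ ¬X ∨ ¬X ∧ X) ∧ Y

E1: ¬¬((¬Y ∨ X) ∧ ¬Y ∨ ¬Y ∨ X)
    = ¬¬(¬Y ∨ X)   [absorption]
    = ¬Y ∨ X   [double negation]
E2: ¬Y ∨ ¬¬X ∨ ¬(¬X ∧ ¬X ∨ ¬X ∧ X) ∧ Y
    = ¬Y ∨ ¬¬X ∨ ¬¬X ∧ Y   [distribution]
    = ¬Y ∨ ¬¬X   [absorption]
    = ¬Y ∨ X   [double negation]
Both reduce to ¬Y ∨ X, so they are equivalent.

Yes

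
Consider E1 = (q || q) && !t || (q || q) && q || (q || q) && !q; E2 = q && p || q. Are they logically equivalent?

Yes

E1: (q || q) && !t || (q || q) && q || (q || q) && !q
    = (q || q) && !t || q || q
    = q || q
    = q
E2: q && p || q
    = q
Both reduce to q, so they are equivalent.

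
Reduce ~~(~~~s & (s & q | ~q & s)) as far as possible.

0

~~(~~~s & (s & q | ~q & s))
= ~~(~~~s & s)   — distribution
= ~~~s & s   — double negation
= ~s & s   — double negation
= 0   — complement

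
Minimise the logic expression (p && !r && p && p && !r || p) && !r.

p && !r

(p && !r && p && p && !r || p) && !r
= (p && !r && p && !r || p) && !r   (idempotence)
= (p && !r || p) && !r   (idempotence)
= p && !r   (absorption)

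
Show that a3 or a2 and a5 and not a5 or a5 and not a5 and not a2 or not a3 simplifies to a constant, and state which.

True

a3 or a2 and a5 and not a5 or a5 and not a5 and not a2 or not a3
= a3 or a5 and not a5 or not a3   [distribution]
= a3 or not a3   [complement / identity]
= True   [complement]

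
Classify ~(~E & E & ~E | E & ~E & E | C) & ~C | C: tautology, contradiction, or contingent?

tautology

~(~E & E & ~E | E & ~E & E | C) & ~C | C
= ~(~E & E | C) & ~C | C   (distribution)
= ~C & ~C | C   (complement / identity)
= ~C | C   (idempotence)
= 1   (complement)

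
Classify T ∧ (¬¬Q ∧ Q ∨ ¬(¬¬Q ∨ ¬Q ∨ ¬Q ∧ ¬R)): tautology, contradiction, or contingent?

contingent

T ∧ (¬¬Q ∧ Q ∨ ¬(¬¬Q ∨ ¬Q ∨ ¬Q ∧ ¬R))
= T ∧ (¬¬Q ∧ Q ∨ ¬(¬¬Q ∨ ¬Q))
= T ∧ (Q ∧ Q ∨ ¬(¬¬Q ∨ ¬Q))
= T ∧ (Q ∧ Q ∨ ¬Q ∧ Q)
= T ∧ Q
This depends on Q, T, so it is not a constant.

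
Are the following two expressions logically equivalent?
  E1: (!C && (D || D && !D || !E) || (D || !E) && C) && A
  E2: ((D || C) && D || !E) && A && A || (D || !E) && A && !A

Yes

E1: (!C && (D || D && !D || !E) || (D || !E) && C) && A
    = (!C && (D || !E) || (D || !E) && C) && A   (complement / identity)
    = (D || !E) && A   (distribution)
E2: ((D || C) && D || !E) && A && A || (D || !E) && A && !A
    = (D || !E) && A && A || (D || !E) && A && !A   (absorption)
    = (D || !E) && A   (distribution)
Both reduce to (D || !E) && A, so they are equivalent.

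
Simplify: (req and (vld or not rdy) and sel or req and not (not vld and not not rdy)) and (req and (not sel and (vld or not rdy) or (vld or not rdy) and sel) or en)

req and (vld or not rdy)

(req and (vld or not rdy) and sel or req and not (not vld and not not rdy)) and (req and (not sel and (vld or not rdy) or (vld or not rdy) and sel) or en)
= (req and (vld or not rdy) and sel or req and (vld or not rdy)) and (req and (not sel and (vld or not rdy) or (vld or not rdy) and sel) or en)
= req and (vld or not rdy) and (req and (not sel and (vld or not rdy) or (vld or not rdy) and sel) or en)
= req and (vld or not rdy) and (req and (vld or not rdy) or en)
= req and (vld or not rdy)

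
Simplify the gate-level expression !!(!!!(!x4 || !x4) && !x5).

x4 && !x5

!!(!!!(!x4 || !x4) && !x5)
= !!(!(!x4 || !x4) && !x5)
= !!(x4 && x4 && !x5)
= x4 && x4 && !x5
= x4 && !x5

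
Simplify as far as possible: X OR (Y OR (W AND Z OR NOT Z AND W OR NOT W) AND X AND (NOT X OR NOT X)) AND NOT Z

X OR (Y OR (W AND Z OR NOT Z AND W OR NOT W) AND X AND (NOT X OR NOT X)) AND NOT Z
= X OR (Y OR (W OR NOT W) AND X AND (NOT X OR NOT X)) AND NOT Z   — distribution
= X OR (Y OR X AND (NOT X OR NOT X)) AND NOT Z   — complement / identity
= X OR (Y OR X AND NOT X) AND NOT Z   — idempotence
= X OR Y AND NOT Z   — complement / identity

X OR Y AND NOT Z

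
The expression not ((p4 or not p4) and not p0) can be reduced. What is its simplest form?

not ((p4 or not p4) and not p0)
= not not p0   [complement / identity]
= p0   [double negation]

p0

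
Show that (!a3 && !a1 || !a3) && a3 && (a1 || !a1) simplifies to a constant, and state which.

false

(!a3 && !a1 || !a3) && a3 && (a1 || !a1)
= !a3 && a3 && (a1 || !a1)
= !a3 && a3
= false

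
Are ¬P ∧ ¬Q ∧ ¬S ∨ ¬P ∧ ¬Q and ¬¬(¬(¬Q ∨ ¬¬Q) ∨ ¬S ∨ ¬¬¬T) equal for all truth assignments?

E1: ¬P ∧ ¬Q ∧ ¬S ∨ ¬P ∧ ¬Q
    = ¬P ∧ ¬Q   (absorption)
E2: ¬¬(¬(¬Q ∨ ¬¬Q) ∨ ¬S ∨ ¬¬¬T)
    = ¬¬(¬(¬Q ∨ ¬¬Q) ∨ ¬S ∨ ¬T)   (double negation)
    = ¬¬(Q ∧ ¬Q ∨ ¬S ∨ ¬T)   (De Morgan)
    = ¬¬(¬S ∨ ¬T)   (complement / identity)
    = ¬S ∨ ¬T   (double negation)
These differ: at P=1, Q=1, S=0, T=0, E1 = 0 but E2 = 1.

No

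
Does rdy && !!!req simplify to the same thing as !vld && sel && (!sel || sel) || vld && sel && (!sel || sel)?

No

E1: rdy && !!!req
    = rdy && !req
E2: !vld && sel && (!sel || sel) || vld && sel && (!sel || sel)
    = sel && (!sel || sel)
    = sel
These differ: at rdy=0, req=0, sel=1, vld=0, E1 = 0 but E2 = 1.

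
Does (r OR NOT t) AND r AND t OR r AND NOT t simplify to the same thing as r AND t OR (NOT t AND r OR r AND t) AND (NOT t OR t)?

E1: (r OR NOT t) AND r AND t OR r AND NOT t
    = r AND t OR r AND NOT t   — absorption
    = r   — distribution
E2: r AND t OR (NOT t AND r OR r AND t) AND (NOT t OR t)
    = r AND t OR NOT t AND r OR r AND t   — complement / identity
    = r AND t OR r   — distribution
    = r   — absorption
Both reduce to r, so they are equivalent.

Yes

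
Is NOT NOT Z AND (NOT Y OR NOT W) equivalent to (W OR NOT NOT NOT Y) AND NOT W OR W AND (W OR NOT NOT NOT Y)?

No

E1: NOT NOT Z AND (NOT Y OR NOT W)
    = Z AND (NOT Y OR NOT W)   — double negation
E2: (W OR NOT NOT NOT Y) AND NOT W OR W AND (W OR NOT NOT NOT Y)
    = W OR NOT NOT NOT Y   — distribution
    = W OR NOT Y   — double negation
These differ: at W=1, Y=0, Z=0, E1 = 0 but E2 = 1.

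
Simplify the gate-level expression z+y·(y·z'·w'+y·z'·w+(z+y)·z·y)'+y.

z+y·(y·z'·w'+y·z'·w+(z+y)·z·y)'+y
= z+y·(y·z'·w'+y·z'·w+z·y)'+y   (absorption)
= z+y·(y·z'+z·y)'+y   (distribution)
= z+y·y'+y   (distribution)
= z+y   (complement / identity)

z+y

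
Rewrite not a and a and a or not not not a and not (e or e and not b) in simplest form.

not a and a and a or not not not a and not (e or e and not b)
= not a and a and a or not not not a and not e
= not a and a or not not not a and not e
= not a and a or not a and not e
= not a and not e

not a and not e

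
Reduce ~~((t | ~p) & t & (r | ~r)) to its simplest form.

t

~~((t | ~p) & t & (r | ~r))
= (t | ~p) & t & (r | ~r)
= (t | ~p) & t
= t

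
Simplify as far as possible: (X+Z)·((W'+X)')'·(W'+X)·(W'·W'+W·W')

(X+Z)·W'

(X+Z)·((W'+X)')'·(W'+X)·(W'·W'+W·W')
= (X+Z)·(W'+X)·(W'+X)·(W'·W'+W·W')   — double negation
= (X+Z)·(W'+X)·(W'+X)·W'   — distribution
= (X+Z)·(W'+X)·W'   — absorption
= (X+Z)·W'   — absorption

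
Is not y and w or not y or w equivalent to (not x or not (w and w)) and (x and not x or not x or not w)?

No

E1: not y and w or not y or w
    = not y or w   (absorption)
E2: (not x or not (w and w)) and (x and not x or not x or not w)
    = (not x or not (w and w)) and (not x or not w)   (complement / identity)
    = (not x or not w) and (not x or not w)   (idempotence)
    = not x or not w   (idempotence)
These differ: at w=0, x=1, y=1, E1 = 0 but E2 = 1.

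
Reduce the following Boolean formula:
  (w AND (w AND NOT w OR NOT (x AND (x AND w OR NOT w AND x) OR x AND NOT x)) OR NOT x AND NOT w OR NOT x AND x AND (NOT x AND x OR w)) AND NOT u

NOT x AND NOT u

(w AND (w AND NOT w OR NOT (x AND (x AND w OR NOT w AND x) OR x AND NOT x)) OR NOT x AND NOT w OR NOT x AND x AND (NOT x AND x OR w)) AND NOT u
= (w AND NOT (x AND (x AND w OR NOT w AND x) OR x AND NOT x) OR NOT x AND NOT w OR NOT x AND x AND (NOT x AND x OR w)) AND NOT u   — complement / identity
= (w AND NOT (x AND x OR x AND NOT x) OR NOT x AND NOT w OR NOT x AND x AND (NOT x AND x OR w)) AND NOT u   — distribution
= (w AND NOT (x AND x OR x AND NOT x) OR NOT x AND NOT w OR NOT x AND x) AND NOT u   — absorption
= (w AND NOT x OR NOT x AND NOT w OR NOT x AND x) AND NOT u   — distribution
= (w AND NOT x OR NOT x AND NOT w) AND NOT u   — complement / identity
= NOT x AND NOT u   — distribution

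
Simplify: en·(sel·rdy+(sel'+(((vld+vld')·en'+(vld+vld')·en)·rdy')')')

en·sel

en·(sel·rdy+(sel'+(((vld+vld')·en'+(vld+vld')·en)·rdy')')')
= en·(sel·rdy+sel·((vld+vld')·en'+(vld+vld')·en)·rdy')   — De Morgan
= en·(sel·rdy+sel·(vld+vld')·rdy')   — distribution
= en·(sel·rdy+sel·rdy')   — complement / identity
= en·sel   — distribution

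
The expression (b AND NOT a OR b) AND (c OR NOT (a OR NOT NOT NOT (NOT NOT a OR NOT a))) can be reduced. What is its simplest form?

b AND (c OR NOT a)

(b AND NOT a OR b) AND (c OR NOT (a OR NOT NOT NOT (NOT NOT a OR NOT a)))
= b AND (c OR NOT (a OR NOT NOT NOT (NOT NOT a OR NOT a)))   — absorption
= b AND (c OR NOT (a OR NOT NOT (NOT a AND a)))   — De Morgan
= b AND (c OR NOT (a OR NOT a AND a))   — double negation
= b AND (c OR NOT a)   — complement / identity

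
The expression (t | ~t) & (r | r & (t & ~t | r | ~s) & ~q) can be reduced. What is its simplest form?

(t | ~t) & (r | r & (t & ~t | r | ~s) & ~q)
= (t | ~t) & (r | r & (r | ~s) & ~q)
= r | r & (r | ~s) & ~q
= r | r & ~q
= r

r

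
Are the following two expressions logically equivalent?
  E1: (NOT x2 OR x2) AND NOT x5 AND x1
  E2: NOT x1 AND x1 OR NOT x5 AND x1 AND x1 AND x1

Yes

E1: (NOT x2 OR x2) AND NOT x5 AND x1
    = NOT x5 AND x1
E2: NOT x1 AND x1 OR NOT x5 AND x1 AND x1 AND x1
    = NOT x1 AND x1 OR NOT x5 AND x1 AND x1
    = NOT x5 AND x1 AND x1
    = NOT x5 AND x1
Both reduce to NOT x5 AND x1, so they are equivalent.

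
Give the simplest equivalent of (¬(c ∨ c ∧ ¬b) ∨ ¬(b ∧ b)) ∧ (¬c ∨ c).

¬c ∨ ¬b

(¬(c ∨ c ∧ ¬b) ∨ ¬(b ∧ b)) ∧ (¬c ∨ c)
= (¬c ∨ ¬(b ∧ b)) ∧ (¬c ∨ c)   (absorption)
= ¬c ∨ ¬(b ∧ b)   (complement / identity)
= ¬c ∨ ¬b   (idempotence)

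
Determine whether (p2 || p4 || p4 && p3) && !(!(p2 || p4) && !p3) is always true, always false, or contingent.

(p2 || p4 || p4 && p3) && !(!(p2 || p4) && !p3)
= (p2 || p4) && !(!(p2 || p4) && !p3)   (absorption)
= (p2 || p4) && (p2 || p4 || p3)   (De Morgan)
= p2 || p4   (absorption)
This depends on p2, p4, so it is not a constant.

contingent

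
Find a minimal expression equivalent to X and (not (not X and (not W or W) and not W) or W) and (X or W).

X and (not (not X and (not W or W) and not W) or W) and (X or W)
= X and (not (not X and not W) or W) and (X or W)   (complement / identity)
= X and (X or W or W) and (X or W)   (De Morgan)
= X and (X or W)   (absorption)
= X   (absorption)

X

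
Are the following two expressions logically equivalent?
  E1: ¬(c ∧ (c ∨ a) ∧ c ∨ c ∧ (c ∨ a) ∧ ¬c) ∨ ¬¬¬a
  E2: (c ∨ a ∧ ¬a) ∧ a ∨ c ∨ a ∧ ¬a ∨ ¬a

No

E1: ¬(c ∧ (c ∨ a) ∧ c ∨ c ∧ (c ∨ a) ∧ ¬c) ∨ ¬¬¬a
    = ¬(c ∧ (c ∨ a)) ∨ ¬¬¬a   (distribution)
    = ¬(c ∧ (c ∨ a)) ∨ ¬a   (double negation)
    = ¬c ∨ ¬a   (absorption)
E2: (c ∨ a ∧ ¬a) ∧ a ∨ c ∨ a ∧ ¬a ∨ ¬a
    = c ∨ a ∧ ¬a ∨ ¬a   (absorption)
    = c ∨ ¬a   (complement / identity)
These differ: at a=1, c=0, E1 = 1 but E2 = 0.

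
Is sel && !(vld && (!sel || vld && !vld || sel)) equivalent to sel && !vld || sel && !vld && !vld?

Yes

E1: sel && !(vld && (!sel || vld && !vld || sel))
    = sel && !(vld && (!sel || sel))   — complement / identity
    = sel && !vld   — complement / identity
E2: sel && !vld || sel && !vld && !vld
    = sel && !vld   — absorption
Both reduce to sel && !vld, so they are equivalent.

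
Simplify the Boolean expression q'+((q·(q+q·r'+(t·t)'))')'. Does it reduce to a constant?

q'+((q·(q+q·r'+(t·t)'))')'
= q'+((q·(q+(t·t)'))')'   — absorption
= q'+((q·(q+t'))')'   — idempotence
= q'+(q')'   — absorption
= q'+q   — double negation
= 1   — complement

1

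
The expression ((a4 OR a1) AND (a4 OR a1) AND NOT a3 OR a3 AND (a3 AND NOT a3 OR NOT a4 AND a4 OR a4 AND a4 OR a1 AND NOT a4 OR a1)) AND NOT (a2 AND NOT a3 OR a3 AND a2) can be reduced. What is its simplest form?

(a4 OR a1) AND NOT a2

((a4 OR a1) AND (a4 OR a1) AND NOT a3 OR a3 AND (a3 AND NOT a3 OR NOT a4 AND a4 OR a4 AND a4 OR a1 AND NOT a4 OR a1)) AND NOT (a2 AND NOT a3 OR a3 AND a2)
= ((a4 OR a1) AND (a4 OR a1) AND NOT a3 OR a3 AND (a3 AND NOT a3 OR a4 OR a1 AND NOT a4 OR a1)) AND NOT (a2 AND NOT a3 OR a3 AND a2)   (distribution)
= ((a4 OR a1) AND (a4 OR a1) AND NOT a3 OR a3 AND (a4 OR a1 AND NOT a4 OR a1)) AND NOT (a2 AND NOT a3 OR a3 AND a2)   (complement / identity)
= ((a4 OR a1) AND (a4 OR a1) AND NOT a3 OR a3 AND (a4 OR a1)) AND NOT (a2 AND NOT a3 OR a3 AND a2)   (absorption)
= ((a4 OR a1) AND NOT a3 OR a3 AND (a4 OR a1)) AND NOT (a2 AND NOT a3 OR a3 AND a2)   (idempotence)
= (a4 OR a1) AND NOT (a2 AND NOT a3 OR a3 AND a2)   (distribution)
= (a4 OR a1) AND NOT a2   (distribution)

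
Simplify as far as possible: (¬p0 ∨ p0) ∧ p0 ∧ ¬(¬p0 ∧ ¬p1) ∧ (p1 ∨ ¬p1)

(¬p0 ∨ p0) ∧ p0 ∧ ¬(¬p0 ∧ ¬p1) ∧ (p1 ∨ ¬p1)
= (¬p0 ∨ p0) ∧ p0 ∧ (p0 ∨ p1) ∧ (p1 ∨ ¬p1)   — De Morgan
= p0 ∧ (p0 ∨ p1) ∧ (p1 ∨ ¬p1)   — complement / identity
= p0 ∧ (p1 ∨ ¬p1)   — absorption
= p0   — complement / identity

p0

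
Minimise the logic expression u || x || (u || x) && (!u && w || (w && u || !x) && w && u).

u || x || (u || x) && (!u && w || (w && u || !x) && w && u)
= u || x || (u || x) && (!u && w || w && u)   — absorption
= u || x || (u || x) && w   — distribution
= u || x   — absorption

u || x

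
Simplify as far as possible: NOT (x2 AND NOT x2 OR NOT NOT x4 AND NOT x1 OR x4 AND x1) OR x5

NOT x4 OR x5

NOT (x2 AND NOT x2 OR NOT NOT x4 AND NOT x1 OR x4 AND x1) OR x5
= NOT (x2 AND NOT x2 OR x4 AND NOT x1 OR x4 AND x1) OR x5   — double negation
= NOT (x4 AND NOT x1 OR x4 AND x1) OR x5   — complement / identity
= NOT x4 OR x5   — distribution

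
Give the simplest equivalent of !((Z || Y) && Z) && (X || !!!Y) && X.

!Z && X

!((Z || Y) && Z) && (X || !!!Y) && X
= !((Z || Y) && Z) && (X || !Y) && X   [double negation]
= !Z && (X || !Y) && X   [absorption]
= !Z && X   [absorption]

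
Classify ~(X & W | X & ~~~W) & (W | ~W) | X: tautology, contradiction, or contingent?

~(X & W | X & ~~~W) & (W | ~W) | X
= ~(X & W | X & ~W) & (W | ~W) | X   (double negation)
= ~X & (W | ~W) | X   (distribution)
= ~X | X   (complement / identity)
= 1   (complement)

tautology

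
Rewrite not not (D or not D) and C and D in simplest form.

C and D

not not (D or not D) and C and D
= (D or not D) and C and D
= C and D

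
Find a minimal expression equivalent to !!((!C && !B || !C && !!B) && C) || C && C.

!!((!C && !B || !C && !!B) && C) || C && C
= (!C && !B || !C && !!B) && C || C && C   (double negation)
= (!C && !B || !C && B) && C || C && C   (double negation)
= !C && C || C && C   (distribution)
= C   (distribution)

C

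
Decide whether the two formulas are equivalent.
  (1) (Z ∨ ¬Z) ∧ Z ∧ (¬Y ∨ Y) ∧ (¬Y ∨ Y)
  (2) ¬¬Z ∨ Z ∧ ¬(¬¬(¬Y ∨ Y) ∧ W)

E1: (Z ∨ ¬Z) ∧ Z ∧ (¬Y ∨ Y) ∧ (¬Y ∨ Y)
    = (Z ∨ ¬Z) ∧ Z ∧ (¬Y ∨ Y)   — idempotence
    = Z ∧ (¬Y ∨ Y)   — complement / identity
    = Z   — complement / identity
E2: ¬¬Z ∨ Z ∧ ¬(¬¬(¬Y ∨ Y) ∧ W)
    = ¬¬Z ∨ Z ∧ ¬((¬Y ∨ Y) ∧ W)   — double negation
    = Z ∨ Z ∧ ¬((¬Y ∨ Y) ∧ W)   — double negation
    = Z ∨ Z ∧ ¬W   — complement / identity
    = Z   — absorption
Both reduce to Z, so they are equivalent.

Yes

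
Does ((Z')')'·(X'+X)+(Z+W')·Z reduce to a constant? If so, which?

yes, True

((Z')')'·(X'+X)+(Z+W')·Z
= Z'·(X'+X)+(Z+W')·Z   (double negation)
= Z'·(X'+X)+Z   (absorption)
= Z'+Z   (complement / identity)
= 1   (complement)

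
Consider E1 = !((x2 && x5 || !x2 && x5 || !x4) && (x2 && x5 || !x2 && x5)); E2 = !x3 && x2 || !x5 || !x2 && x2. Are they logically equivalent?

E1: !((x2 && x5 || !x2 && x5 || !x4) && (x2 && x5 || !x2 && x5))
    = !(x2 && x5 || !x2 && x5)   [absorption]
    = !x5   [distribution]
E2: !x3 && x2 || !x5 || !x2 && x2
    = !x3 && x2 || !x5   [complement / identity]
These differ: at x2=1, x3=0, x4=0, x5=1, E1 = 0 but E2 = 1.

No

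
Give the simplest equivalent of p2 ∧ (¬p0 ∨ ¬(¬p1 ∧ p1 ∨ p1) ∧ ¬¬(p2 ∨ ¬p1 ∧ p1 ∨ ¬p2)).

p2 ∧ (¬p0 ∨ ¬(¬p1 ∧ p1 ∨ p1) ∧ ¬¬(p2 ∨ ¬p1 ∧ p1 ∨ ¬p2))
= p2 ∧ (¬p0 ∨ ¬(¬p1 ∧ p1 ∨ p1) ∧ ¬¬(p2 ∨ ¬p2))   [complement / identity]
= p2 ∧ (¬p0 ∨ ¬(¬p1 ∧ p1 ∨ p1) ∧ (p2 ∨ ¬p2))   [double negation]
= p2 ∧ (¬p0 ∨ ¬p1 ∧ (p2 ∨ ¬p2))   [complement / identity]
= p2 ∧ (¬p0 ∨ ¬p1)   [complement / identity]

p2 ∧ (¬p0 ∨ ¬p1)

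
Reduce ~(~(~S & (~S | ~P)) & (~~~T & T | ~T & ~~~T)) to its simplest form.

~S | T

~(~(~S & (~S | ~P)) & (~~~T & T | ~T & ~~~T))
= ~(~~S & (~~~T & T | ~T & ~~~T))   [absorption]
= ~(~~S & ~~~T)   [distribution]
= ~S | ~~T   [De Morgan]
= ~S | T   [double negation]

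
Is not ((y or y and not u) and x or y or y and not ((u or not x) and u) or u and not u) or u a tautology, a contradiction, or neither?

neither

not ((y or y and not u) and x or y or y and not ((u or not x) and u) or u and not u) or u
= not ((y or y and not u) and x or y or y and not u or u and not u) or u   [absorption]
= not (y or y and not u or u and not u) or u   [absorption]
= not (y or y and not u) or u   [complement / identity]
= not y or u   [absorption]
This depends on u, y, so it is not a constant.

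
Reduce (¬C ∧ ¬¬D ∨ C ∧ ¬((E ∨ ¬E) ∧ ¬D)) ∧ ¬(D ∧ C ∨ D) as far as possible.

(¬C ∧ ¬¬D ∨ C ∧ ¬((E ∨ ¬E) ∧ ¬D)) ∧ ¬(D ∧ C ∨ D)
= (¬C ∧ ¬¬D ∨ C ∧ ¬((E ∨ ¬E) ∧ ¬D)) ∧ ¬D
= (¬C ∧ ¬¬D ∨ C ∧ ¬¬D) ∧ ¬D
= ¬¬D ∧ ¬D
= D ∧ ¬D
= False

False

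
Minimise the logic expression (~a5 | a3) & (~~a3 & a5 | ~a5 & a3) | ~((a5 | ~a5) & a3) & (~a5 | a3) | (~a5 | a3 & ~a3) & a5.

~a5 | a3

(~a5 | a3) & (~~a3 & a5 | ~a5 & a3) | ~((a5 | ~a5) & a3) & (~a5 | a3) | (~a5 | a3 & ~a3) & a5
= (~a5 | a3) & (~~a3 & a5 | ~a5 & a3) | ~a3 & (~a5 | a3) | (~a5 | a3 & ~a3) & a5
= (~a5 | a3) & (~~a3 & a5 | ~a5 & a3) | ~a3 & (~a5 | a3) | ~a5 & a5
= (~a5 | a3) & (a3 & a5 | ~a5 & a3) | ~a3 & (~a5 | a3) | ~a5 & a5
= (~a5 | a3) & (a3 & a5 | ~a5 & a3) | ~a3 & (~a5 | a3)
= (~a5 | a3) & a3 | ~a3 & (~a5 | a3)
= ~a5 | a3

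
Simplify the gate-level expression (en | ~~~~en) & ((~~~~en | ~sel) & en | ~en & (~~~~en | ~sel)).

(en | ~~~~en) & ((~~~~en | ~sel) & en | ~en & (~~~~en | ~sel))
= (en | ~~~~en) & (~~~~en | ~sel)   (distribution)
= en & ~sel | ~~~~en   (distribution)
= en & ~sel | ~~en   (double negation)
= en & ~sel | en   (double negation)
= en   (absorption)

en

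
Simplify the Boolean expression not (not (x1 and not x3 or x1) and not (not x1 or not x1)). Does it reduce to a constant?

not (not (x1 and not x3 or x1) and not (not x1 or not x1))
= not (not x1 and not (not x1 or not x1))   (absorption)
= not (not x1 and not not x1)   (idempotence)
= x1 or not x1   (De Morgan)
= True   (complement)

True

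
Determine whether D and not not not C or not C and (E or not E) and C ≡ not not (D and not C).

Yes

E1: D and not not not C or not C and (E or not E) and C
    = D and not not not C or not C and C   — complement / identity
    = D and not not not C   — complement / identity
    = D and not C   — double negation
E2: not not (D and not C)
    = D and not C   — double negation
Both reduce to D and not C, so they are equivalent.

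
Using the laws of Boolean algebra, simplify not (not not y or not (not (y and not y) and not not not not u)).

not (not not y or not (not (y and not y) and not not not not u))
= not (not not y or not (not (y and not y) and not not u))   — double negation
= not (not not y or y and not y or not u)   — De Morgan
= not (not not y or not u)   — complement / identity
= not y and u   — De Morgan

not y and u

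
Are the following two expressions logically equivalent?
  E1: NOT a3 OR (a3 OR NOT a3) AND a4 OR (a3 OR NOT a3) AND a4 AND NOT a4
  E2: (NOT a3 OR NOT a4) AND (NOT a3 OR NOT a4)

No

E1: NOT a3 OR (a3 OR NOT a3) AND a4 OR (a3 OR NOT a3) AND a4 AND NOT a4
    = NOT a3 OR (a3 OR NOT a3) AND a4
    = NOT a3 OR a4
E2: (NOT a3 OR NOT a4) AND (NOT a3 OR NOT a4)
    = NOT a3 OR NOT a4
These differ: at a3=1, a4=0, E1 = 0 but E2 = 1.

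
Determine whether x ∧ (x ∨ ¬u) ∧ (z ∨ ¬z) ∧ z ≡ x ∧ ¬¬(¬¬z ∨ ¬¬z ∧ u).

E1: x ∧ (x ∨ ¬u) ∧ (z ∨ ¬z) ∧ z
    = x ∧ (x ∨ ¬u) ∧ z   (complement / identity)
    = x ∧ z   (absorption)
E2: x ∧ ¬¬(¬¬z ∨ ¬¬z ∧ u)
    = x ∧ ¬¬¬¬z   (absorption)
    = x ∧ ¬¬z   (double negation)
    = x ∧ z   (double negation)
Both reduce to x ∧ z, so they are equivalent.

Yes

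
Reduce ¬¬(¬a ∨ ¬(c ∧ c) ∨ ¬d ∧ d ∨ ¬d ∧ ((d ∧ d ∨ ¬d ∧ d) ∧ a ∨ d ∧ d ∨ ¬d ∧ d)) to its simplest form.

¬¬(¬a ∨ ¬(c ∧ c) ∨ ¬d ∧ d ∨ ¬d ∧ ((d ∧ d ∨ ¬d ∧ d) ∧ a ∨ d ∧ d ∨ ¬d ∧ d))
= ¬¬(¬a ∨ ¬(c ∧ c) ∨ ¬d ∧ d ∨ ¬d ∧ (d ∧ d ∨ ¬d ∧ d))   [absorption]
= ¬¬(¬a ∨ ¬(c ∧ c) ∨ ¬d ∧ d ∨ ¬d ∧ d)   [distribution]
= ¬¬(¬a ∨ ¬c ∨ ¬d ∧ d ∨ ¬d ∧ d)   [idempotence]
= ¬¬(¬a ∨ ¬c ∨ ¬d ∧ d)   [idempotence]
= ¬¬(¬a ∨ ¬c)   [complement / identity]
= ¬a ∨ ¬c   [double negation]

¬a ∨ ¬c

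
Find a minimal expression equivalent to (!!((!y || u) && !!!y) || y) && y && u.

y && u

(!!((!y || u) && !!!y) || y) && y && u
= (!!((!y || u) && !y) || y) && y && u   (double negation)
= (!!!y || y) && y && u   (absorption)
= (!y || y) && y && u   (double negation)
= y && u   (complement / identity)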